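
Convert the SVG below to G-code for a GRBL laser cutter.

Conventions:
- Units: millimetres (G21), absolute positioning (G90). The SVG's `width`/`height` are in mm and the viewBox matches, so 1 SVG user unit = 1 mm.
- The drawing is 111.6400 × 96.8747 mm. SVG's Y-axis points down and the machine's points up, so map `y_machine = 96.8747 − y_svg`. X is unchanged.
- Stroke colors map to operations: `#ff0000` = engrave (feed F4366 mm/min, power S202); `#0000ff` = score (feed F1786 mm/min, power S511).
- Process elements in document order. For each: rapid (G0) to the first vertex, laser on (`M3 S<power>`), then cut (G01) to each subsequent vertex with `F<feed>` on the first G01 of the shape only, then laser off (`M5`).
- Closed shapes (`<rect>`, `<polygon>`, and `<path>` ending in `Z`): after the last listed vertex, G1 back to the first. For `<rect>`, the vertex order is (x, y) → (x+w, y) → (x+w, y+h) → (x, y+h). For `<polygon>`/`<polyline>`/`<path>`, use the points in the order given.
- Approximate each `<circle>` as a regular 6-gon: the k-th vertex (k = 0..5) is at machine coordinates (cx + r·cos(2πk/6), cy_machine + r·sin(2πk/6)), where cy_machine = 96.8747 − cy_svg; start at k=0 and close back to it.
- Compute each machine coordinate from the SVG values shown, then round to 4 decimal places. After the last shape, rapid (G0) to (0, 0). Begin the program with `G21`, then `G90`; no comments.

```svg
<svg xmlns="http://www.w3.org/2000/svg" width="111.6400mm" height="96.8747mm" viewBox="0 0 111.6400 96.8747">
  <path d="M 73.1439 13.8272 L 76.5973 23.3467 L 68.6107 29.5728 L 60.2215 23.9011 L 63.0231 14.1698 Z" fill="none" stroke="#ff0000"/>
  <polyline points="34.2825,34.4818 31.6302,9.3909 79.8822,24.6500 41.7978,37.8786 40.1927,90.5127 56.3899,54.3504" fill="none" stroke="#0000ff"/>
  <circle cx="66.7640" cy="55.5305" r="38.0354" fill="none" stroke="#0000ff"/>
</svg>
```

G21
G90
G0 X73.1439 Y83.0475
M3 S202
G01 X76.5973 Y73.5280 F4366
G01 X68.6107 Y67.3019
G01 X60.2215 Y72.9736
G01 X63.0231 Y82.7049
G01 X73.1439 Y83.0475
M5
G0 X34.2825 Y62.3929
M3 S511
G01 X31.6302 Y87.4838 F1786
G01 X79.8822 Y72.2247
G01 X41.7978 Y58.9961
G01 X40.1927 Y6.3620
G01 X56.3899 Y42.5243
M5
G0 X104.7994 Y41.3442
M3 S511
G01 X85.7817 Y74.2838 F1786
G01 X47.7463 Y74.2838
G01 X28.7286 Y41.3442
G01 X47.7463 Y8.4046
G01 X85.7817 Y8.4046
G01 X104.7994 Y41.3442
M5
G0 X0.0000 Y0.0000

1 u = 1 mm; y_m = 96.8747 − y.

[1] `<path>` regular polygon, #ff0000→engrave S202 F4366: (73.1439,83.0475) → (76.5973,73.5280) → (68.6107,67.3019) → (60.2215,72.9736) → (63.0231,82.7049) → (73.1439,83.0475) (closed)

[2] `<polyline>` open polyline, #0000ff→score S511 F1786: (34.2825,62.3929) → (31.6302,87.4838) → (79.8822,72.2247) → (41.7978,58.9961) → (40.1927,6.3620) → (56.3899,42.5243)

[3] `<circle>` circle, #0000ff→score S511 F1786: (104.7994,41.3442) → (85.7817,74.2838) → (47.7463,74.2838) → (28.7286,41.3442) → (47.7463,8.4046) → (85.7817,8.4046) → (104.7994,41.3442) (closed)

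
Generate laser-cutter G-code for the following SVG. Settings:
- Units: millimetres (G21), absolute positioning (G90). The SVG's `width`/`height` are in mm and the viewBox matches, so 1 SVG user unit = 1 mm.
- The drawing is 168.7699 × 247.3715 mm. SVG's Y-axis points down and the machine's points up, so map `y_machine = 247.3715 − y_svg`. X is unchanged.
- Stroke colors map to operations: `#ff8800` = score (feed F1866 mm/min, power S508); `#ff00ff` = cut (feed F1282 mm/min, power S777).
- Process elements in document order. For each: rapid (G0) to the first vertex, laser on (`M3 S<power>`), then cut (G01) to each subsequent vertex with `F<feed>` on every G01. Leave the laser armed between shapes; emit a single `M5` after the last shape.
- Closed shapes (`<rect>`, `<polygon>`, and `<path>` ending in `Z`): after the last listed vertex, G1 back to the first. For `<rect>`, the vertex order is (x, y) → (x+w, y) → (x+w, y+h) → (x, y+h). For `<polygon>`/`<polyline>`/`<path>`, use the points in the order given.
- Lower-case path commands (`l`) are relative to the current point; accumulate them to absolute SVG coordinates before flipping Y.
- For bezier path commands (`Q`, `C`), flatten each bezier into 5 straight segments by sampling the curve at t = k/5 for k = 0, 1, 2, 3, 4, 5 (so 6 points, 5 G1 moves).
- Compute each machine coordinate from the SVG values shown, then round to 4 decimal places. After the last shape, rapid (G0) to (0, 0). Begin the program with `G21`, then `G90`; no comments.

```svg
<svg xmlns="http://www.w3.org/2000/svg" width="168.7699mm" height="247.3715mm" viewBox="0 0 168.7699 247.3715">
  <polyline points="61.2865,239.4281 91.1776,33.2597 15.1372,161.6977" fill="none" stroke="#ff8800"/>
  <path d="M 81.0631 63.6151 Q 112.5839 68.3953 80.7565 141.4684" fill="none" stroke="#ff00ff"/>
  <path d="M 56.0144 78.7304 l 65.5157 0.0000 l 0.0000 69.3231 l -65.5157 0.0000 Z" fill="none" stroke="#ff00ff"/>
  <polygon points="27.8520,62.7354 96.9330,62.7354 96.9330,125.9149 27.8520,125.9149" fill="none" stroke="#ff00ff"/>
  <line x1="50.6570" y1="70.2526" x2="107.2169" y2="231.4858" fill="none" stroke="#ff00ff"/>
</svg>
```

viewBox `0 0 168.7699 247.3715` with mm width/height → 1 unit = 1 mm. Flip: y_m = 247.3715 − y_svg.

**Shape 1** — `<polyline>` open polyline, stroke `#ff8800` → score (S508, F1866). Machine vertices: (61.2865,7.9434) → (91.1776,214.1118) → (15.1372,85.6738). Open path.

**Shape 2** — `<path>` quadratic bezier, stroke `#ff00ff` → cut (S777, F1282). Control points (SVG): P0=(81.0631,63.6151), P1=(112.5839,68.3953), P2=(80.7565,141.4684); sampled at t=k/5. Machine vertices: (81.0631,183.7564) → (91.1375,179.1126) → (96.1440,169.0054) → (96.0827,153.4347) → (90.9535,132.4006) → (80.7565,105.9031). Open path.

**Shape 3** — `<path>` rectangle, stroke `#ff00ff` → cut (S777, F1282). Machine vertices: (56.0144,168.6411) → (121.5301,168.6411) → (121.5301,99.3180) → (56.0144,99.3180) → (56.0144,168.6411). Closed: final G1 returns to the first vertex.

**Shape 4** — `<polygon>` rectangle, stroke `#ff00ff` → cut (S777, F1282). Machine vertices: (27.8520,184.6361) → (96.9330,184.6361) → (96.9330,121.4566) → (27.8520,121.4566) → (27.8520,184.6361). Closed: final G1 returns to the first vertex.

**Shape 5** — `<line>` line segment, stroke `#ff00ff` → cut (S777, F1282). Machine vertices: (50.6570,177.1189) → (107.2169,15.8857). Open path.

G21
G90
G0 X61.2865 Y7.9434
M3 S508
G01 X91.1776 Y214.1118 F1866
G01 X15.1372 Y85.6738 F1866
G0 X81.0631 Y183.7564
M3 S777
G01 X91.1375 Y179.1126 F1282
G01 X96.1440 Y169.0054 F1282
G01 X96.0827 Y153.4347 F1282
G01 X90.9535 Y132.4006 F1282
G01 X80.7565 Y105.9031 F1282
G0 X56.0144 Y168.6411
M3 S777
G01 X121.5301 Y168.6411 F1282
G01 X121.5301 Y99.3180 F1282
G01 X56.0144 Y99.3180 F1282
G01 X56.0144 Y168.6411 F1282
G0 X27.8520 Y184.6361
M3 S777
G01 X96.9330 Y184.6361 F1282
G01 X96.9330 Y121.4566 F1282
G01 X27.8520 Y121.4566 F1282
G01 X27.8520 Y184.6361 F1282
G0 X50.6570 Y177.1189
M3 S777
G01 X107.2169 Y15.8857 F1282
M5
G0 X0.0000 Y0.0000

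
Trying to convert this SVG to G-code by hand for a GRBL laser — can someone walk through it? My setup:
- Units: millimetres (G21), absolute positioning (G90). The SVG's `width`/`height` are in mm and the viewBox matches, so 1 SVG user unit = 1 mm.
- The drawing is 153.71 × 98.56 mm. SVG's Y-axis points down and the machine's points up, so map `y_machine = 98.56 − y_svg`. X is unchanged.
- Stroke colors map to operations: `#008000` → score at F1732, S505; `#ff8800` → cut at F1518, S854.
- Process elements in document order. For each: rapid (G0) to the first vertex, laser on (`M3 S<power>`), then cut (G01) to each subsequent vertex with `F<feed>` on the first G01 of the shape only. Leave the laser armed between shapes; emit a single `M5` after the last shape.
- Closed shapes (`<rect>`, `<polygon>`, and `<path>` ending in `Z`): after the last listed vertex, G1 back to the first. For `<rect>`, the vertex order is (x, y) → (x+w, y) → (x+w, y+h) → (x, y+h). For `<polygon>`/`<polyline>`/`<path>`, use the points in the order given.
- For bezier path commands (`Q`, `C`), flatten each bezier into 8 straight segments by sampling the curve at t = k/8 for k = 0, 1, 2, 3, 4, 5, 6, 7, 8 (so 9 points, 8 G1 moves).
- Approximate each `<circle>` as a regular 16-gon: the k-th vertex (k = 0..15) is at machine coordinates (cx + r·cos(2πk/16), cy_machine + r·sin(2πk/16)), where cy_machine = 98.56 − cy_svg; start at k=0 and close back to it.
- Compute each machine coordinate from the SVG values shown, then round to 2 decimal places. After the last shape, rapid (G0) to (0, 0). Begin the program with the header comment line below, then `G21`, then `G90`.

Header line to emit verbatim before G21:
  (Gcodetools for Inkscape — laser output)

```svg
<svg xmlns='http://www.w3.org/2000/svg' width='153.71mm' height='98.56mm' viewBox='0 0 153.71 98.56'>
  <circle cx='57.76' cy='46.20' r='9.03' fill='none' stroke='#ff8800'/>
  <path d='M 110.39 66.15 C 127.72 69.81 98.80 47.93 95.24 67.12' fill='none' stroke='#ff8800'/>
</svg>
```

(Gcodetools for Inkscape — laser output)
G21
G90
G0 X66.79 Y52.36
M3 S854
G01 X66.10 Y55.82 F1518
G01 X64.15 Y58.75
G01 X61.22 Y60.70
G01 X57.76 Y61.39
G01 X54.30 Y60.70
G01 X51.37 Y58.75
G01 X49.42 Y55.82
G01 X48.73 Y52.36
G01 X49.42 Y48.90
G01 X51.37 Y45.97
G01 X54.30 Y44.02
G01 X57.76 Y43.33
G01 X61.22 Y44.02
G01 X64.15 Y45.97
G01 X66.10 Y48.90
G01 X66.79 Y52.36
G0 X110.39 Y32.41
M3 S854
G01 X114.86 Y32.10 F1518
G01 X115.83 Y33.41
G01 X114.15 Y35.55
G01 X110.65 Y37.75
G01 X106.17 Y39.21
G01 X101.55 Y39.17
G01 X97.62 Y36.84
G01 X95.24 Y31.44
M5
G0 X0.00 Y0.00

Since the viewBox matches the mm dimensions, user units are millimetres directly. The only transform is the Y-flip y_m = 98.56 − y_svg.

Shape 1 is a circle drawn with `<circle>`. Its stroke #ff8800 means cut at S854, F1518. After flipping Y the toolpath is (66.79,52.36) → (66.10,55.82) → (64.15,58.75) → (61.22,60.70) → (57.76,61.39) → (54.30,60.70) → (51.37,58.75) → (49.42,55.82) → (48.73,52.36) → (49.42,48.90) → (51.37,45.97) → (54.30,44.02) → (57.76,43.33) → (61.22,44.02) → (64.15,45.97) → (66.10,48.90) → (66.79,52.36), returning to the start.

Shape 2 is a cubic bezier drawn with `<path>`. Its stroke #ff8800 means cut at S854, F1518. After flipping Y the toolpath is (110.39,32.41) → (114.86,32.10) → (115.83,33.41) → (114.15,35.55) → (110.65,37.75) → (106.17,39.21) → (101.55,39.17) → (97.62,36.84) → (95.24,31.44).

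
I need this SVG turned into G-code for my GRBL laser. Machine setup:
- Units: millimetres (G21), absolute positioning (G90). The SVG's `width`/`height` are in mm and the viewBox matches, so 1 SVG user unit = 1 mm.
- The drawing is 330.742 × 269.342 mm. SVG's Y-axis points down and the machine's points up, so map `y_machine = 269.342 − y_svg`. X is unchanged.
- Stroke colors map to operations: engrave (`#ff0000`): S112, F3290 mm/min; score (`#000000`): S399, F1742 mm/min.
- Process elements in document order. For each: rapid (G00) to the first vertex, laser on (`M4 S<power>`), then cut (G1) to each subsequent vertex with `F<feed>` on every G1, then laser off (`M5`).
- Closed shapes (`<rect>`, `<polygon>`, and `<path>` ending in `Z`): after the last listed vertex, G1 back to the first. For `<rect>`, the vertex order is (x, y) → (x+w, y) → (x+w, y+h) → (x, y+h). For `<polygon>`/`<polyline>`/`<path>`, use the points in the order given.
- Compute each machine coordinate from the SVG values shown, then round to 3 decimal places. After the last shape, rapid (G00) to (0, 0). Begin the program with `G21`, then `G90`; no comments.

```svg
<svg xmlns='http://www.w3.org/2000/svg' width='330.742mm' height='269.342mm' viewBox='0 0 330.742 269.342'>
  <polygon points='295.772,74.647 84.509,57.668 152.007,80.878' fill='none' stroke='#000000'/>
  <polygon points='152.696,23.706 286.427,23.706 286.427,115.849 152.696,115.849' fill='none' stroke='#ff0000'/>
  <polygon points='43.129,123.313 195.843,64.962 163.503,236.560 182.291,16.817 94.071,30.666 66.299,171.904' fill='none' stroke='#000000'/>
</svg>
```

G21
G90
G00 X295.772 Y194.695
M4 S399
G1 X84.509 Y211.674 F1742
G1 X152.007 Y188.464 F1742
G1 X295.772 Y194.695 F1742
M5
G00 X152.696 Y245.636
M4 S112
G1 X286.427 Y245.636 F3290
G1 X286.427 Y153.493 F3290
G1 X152.696 Y153.493 F3290
G1 X152.696 Y245.636 F3290
M5
G00 X43.129 Y146.029
M4 S399
G1 X195.843 Y204.380 F1742
G1 X163.503 Y32.782 F1742
G1 X182.291 Y252.525 F1742
G1 X94.071 Y238.676 F1742
G1 X66.299 Y97.438 F1742
G1 X43.129 Y146.029 F1742
M5
G00 X0.000 Y0.000

viewBox `0 0 330.742 269.342` with mm width/height → 1 unit = 1 mm. Flip: y_m = 269.342 − y_svg.

**Shape 1** — `<polygon>` closed polygon, stroke `#000000` → score (S399, F1742). Machine vertices: (295.772,194.695) → (84.509,211.674) → (152.007,188.464) → (295.772,194.695). Closed: final G1 returns to the first vertex.

**Shape 2** — `<polygon>` rectangle, stroke `#ff0000` → engrave (S112, F3290). Machine vertices: (152.696,245.636) → (286.427,245.636) → (286.427,153.493) → (152.696,153.493) → (152.696,245.636). Closed: final G1 returns to the first vertex.

**Shape 3** — `<polygon>` closed polygon, stroke `#000000` → score (S399, F1742). Machine vertices: (43.129,146.029) → (195.843,204.380) → (163.503,32.782) → (182.291,252.525) → (94.071,238.676) → (66.299,97.438) → (43.129,146.029). Closed: final G1 returns to the first vertex.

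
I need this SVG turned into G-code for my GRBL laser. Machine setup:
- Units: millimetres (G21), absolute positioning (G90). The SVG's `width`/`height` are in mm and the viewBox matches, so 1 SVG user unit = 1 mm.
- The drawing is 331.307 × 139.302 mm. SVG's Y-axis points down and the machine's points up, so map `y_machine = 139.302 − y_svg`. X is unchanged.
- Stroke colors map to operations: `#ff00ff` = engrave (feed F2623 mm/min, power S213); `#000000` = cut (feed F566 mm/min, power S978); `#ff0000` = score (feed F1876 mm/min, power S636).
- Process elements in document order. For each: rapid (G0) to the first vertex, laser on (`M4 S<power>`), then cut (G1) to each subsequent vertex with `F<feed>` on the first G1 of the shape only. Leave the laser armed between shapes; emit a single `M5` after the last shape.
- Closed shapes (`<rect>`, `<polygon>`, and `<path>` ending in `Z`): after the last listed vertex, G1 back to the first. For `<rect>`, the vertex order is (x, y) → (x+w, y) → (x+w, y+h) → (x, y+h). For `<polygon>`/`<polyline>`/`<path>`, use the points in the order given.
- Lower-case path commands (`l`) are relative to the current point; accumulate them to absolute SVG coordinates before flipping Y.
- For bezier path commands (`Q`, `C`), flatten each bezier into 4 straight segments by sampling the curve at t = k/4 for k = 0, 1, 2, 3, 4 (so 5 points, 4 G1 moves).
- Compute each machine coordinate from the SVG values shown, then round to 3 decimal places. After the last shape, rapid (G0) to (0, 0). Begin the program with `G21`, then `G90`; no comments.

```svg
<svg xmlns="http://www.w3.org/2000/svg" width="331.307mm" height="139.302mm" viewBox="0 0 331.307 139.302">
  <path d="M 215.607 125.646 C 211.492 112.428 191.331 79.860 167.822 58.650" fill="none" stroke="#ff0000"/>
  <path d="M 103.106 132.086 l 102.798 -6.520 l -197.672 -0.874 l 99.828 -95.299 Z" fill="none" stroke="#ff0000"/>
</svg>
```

Since the viewBox matches the mm dimensions, user units are millimetres directly. The only transform is the Y-flip y_m = 139.302 − y_svg.

Shape 1 is a cubic bezier drawn with `<path>`. Its stroke #ff0000 means score at S636, F1876. After flipping Y the toolpath is (215.607,13.656) → (209.711,26.718) → (198.987,44.157) → (184.628,63.095) → (167.822,80.652).

Shape 2 is a closed polygon drawn with `<path>`. Its stroke #ff0000 means score at S636, F1876. After flipping Y the toolpath is (103.106,7.216) → (205.904,13.736) → (8.232,14.610) → (108.060,109.909) → (103.106,7.216), returning to the start.

G21
G90
G0 X215.607 Y13.656
M4 S636
G1 X209.711 Y26.718 F1876
G1 X198.987 Y44.157
G1 X184.628 Y63.095
G1 X167.822 Y80.652
G0 X103.106 Y7.216
M4 S636
G1 X205.904 Y13.736 F1876
G1 X8.232 Y14.610
G1 X108.060 Y109.909
G1 X103.106 Y7.216
M5
G0 X0.000 Y0.000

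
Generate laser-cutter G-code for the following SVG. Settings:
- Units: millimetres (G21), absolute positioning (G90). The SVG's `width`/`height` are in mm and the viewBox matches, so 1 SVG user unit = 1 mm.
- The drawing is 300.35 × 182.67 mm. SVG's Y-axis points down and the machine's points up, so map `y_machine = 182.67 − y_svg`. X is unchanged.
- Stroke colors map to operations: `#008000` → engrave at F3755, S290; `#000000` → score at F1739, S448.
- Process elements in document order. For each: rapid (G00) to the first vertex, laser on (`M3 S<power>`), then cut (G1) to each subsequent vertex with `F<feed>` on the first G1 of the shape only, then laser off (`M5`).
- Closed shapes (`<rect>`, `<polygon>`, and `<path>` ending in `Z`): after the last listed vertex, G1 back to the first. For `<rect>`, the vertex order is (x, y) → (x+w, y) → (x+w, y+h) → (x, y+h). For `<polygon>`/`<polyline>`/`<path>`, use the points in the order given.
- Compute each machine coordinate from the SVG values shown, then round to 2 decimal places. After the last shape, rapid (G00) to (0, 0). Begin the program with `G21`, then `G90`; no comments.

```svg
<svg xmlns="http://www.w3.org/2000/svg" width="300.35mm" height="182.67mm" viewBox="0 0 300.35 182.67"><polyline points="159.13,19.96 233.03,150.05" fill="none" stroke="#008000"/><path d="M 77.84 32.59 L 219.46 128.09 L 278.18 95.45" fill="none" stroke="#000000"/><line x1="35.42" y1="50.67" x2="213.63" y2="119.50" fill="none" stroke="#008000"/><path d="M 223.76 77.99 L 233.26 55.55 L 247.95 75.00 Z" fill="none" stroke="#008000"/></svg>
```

G21
G90
G00 X159.13 Y162.71
M3 S290
G1 X233.03 Y32.62 F3755
M5
G00 X77.84 Y150.08
M3 S448
G1 X219.46 Y54.58 F1739
G1 X278.18 Y87.22
M5
G00 X35.42 Y132.00
M3 S290
G1 X213.63 Y63.17 F3755
M5
G00 X223.76 Y104.68
M3 S290
G1 X233.26 Y127.12 F3755
G1 X247.95 Y107.67
G1 X223.76 Y104.68
M5
G00 X0.00 Y0.00

viewBox `0 0 300.35 182.67` with mm width/height → 1 unit = 1 mm. Flip: y_m = 182.67 − y_svg.

**Shape 1** — `<polyline>` line segment, stroke `#008000` → engrave (S290, F3755). Machine vertices: (159.13,162.71) → (233.03,32.62). Open path.

**Shape 2** — `<path>` open polyline, stroke `#000000` → score (S448, F1739). Machine vertices: (77.84,150.08) → (219.46,54.58) → (278.18,87.22). Open path.

**Shape 3** — `<line>` line segment, stroke `#008000` → engrave (S290, F3755). Machine vertices: (35.42,132.00) → (213.63,63.17). Open path.

**Shape 4** — `<path>` regular polygon, stroke `#008000` → engrave (S290, F3755). Machine vertices: (223.76,104.68) → (233.26,127.12) → (247.95,107.67) → (223.76,104.68). Closed: final G1 returns to the first vertex.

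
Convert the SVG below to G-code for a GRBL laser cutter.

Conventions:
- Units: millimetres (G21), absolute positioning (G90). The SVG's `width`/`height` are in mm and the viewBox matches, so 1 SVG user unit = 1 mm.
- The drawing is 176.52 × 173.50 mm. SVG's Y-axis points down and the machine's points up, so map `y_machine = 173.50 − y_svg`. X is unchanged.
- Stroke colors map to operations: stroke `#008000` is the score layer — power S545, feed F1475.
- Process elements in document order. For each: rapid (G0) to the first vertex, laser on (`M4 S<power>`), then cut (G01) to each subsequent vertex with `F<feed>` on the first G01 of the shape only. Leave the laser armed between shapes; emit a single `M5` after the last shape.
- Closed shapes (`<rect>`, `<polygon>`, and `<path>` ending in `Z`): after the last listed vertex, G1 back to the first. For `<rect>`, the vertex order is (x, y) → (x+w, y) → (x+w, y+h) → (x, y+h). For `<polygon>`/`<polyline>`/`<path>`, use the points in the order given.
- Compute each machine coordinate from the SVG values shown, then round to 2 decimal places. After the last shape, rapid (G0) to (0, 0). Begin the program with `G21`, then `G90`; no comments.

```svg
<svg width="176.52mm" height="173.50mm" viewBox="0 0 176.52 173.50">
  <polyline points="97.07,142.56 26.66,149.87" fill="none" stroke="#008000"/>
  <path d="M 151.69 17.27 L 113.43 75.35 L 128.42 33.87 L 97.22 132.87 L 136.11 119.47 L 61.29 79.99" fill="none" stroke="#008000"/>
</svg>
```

Since the viewBox matches the mm dimensions, user units are millimetres directly. The only transform is the Y-flip y_m = 173.50 − y_svg.

Shape 1 is a line segment drawn with `<polyline>`. Its stroke #008000 means score at S545, F1475. After flipping Y the toolpath is (97.07,30.94) → (26.66,23.63).

Shape 2 is a open polyline drawn with `<path>`. Its stroke #008000 means score at S545, F1475. After flipping Y the toolpath is (151.69,156.23) → (113.43,98.15) → (128.42,139.63) → (97.22,40.63) → (136.11,54.03) → (61.29,93.51).

G21
G90
G0 X97.07 Y30.94
M4 S545
G01 X26.66 Y23.63 F1475
G0 X151.69 Y156.23
M4 S545
G01 X113.43 Y98.15 F1475
G01 X128.42 Y139.63
G01 X97.22 Y40.63
G01 X136.11 Y54.03
G01 X61.29 Y93.51
M5
G0 X0.00 Y0.00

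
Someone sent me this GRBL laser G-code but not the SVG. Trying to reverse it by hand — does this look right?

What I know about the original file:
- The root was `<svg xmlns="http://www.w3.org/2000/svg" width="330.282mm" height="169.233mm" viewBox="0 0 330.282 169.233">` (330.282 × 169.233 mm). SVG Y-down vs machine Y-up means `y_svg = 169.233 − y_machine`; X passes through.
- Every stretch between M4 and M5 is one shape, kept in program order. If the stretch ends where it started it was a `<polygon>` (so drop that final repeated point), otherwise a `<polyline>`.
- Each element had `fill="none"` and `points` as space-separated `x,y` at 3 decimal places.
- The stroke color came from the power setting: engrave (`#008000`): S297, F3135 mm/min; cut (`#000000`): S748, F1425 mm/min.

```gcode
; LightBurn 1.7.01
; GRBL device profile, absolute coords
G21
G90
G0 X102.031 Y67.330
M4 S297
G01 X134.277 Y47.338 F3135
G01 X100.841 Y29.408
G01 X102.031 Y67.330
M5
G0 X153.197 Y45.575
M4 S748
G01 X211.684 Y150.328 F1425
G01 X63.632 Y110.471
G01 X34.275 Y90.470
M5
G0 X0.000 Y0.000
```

<svg xmlns="http://www.w3.org/2000/svg" width="330.282mm" height="169.233mm" viewBox="0 0 330.282 169.233">
  <polygon points="102.031,101.903 134.277,121.895 100.841,139.825" fill="none" stroke="#008000"/>
  <polyline points="153.197,123.658 211.684,18.905 63.632,58.762 34.275,78.763" fill="none" stroke="#000000"/>
</svg>

y_svg = 169.233 − y_m.

[1] S297→`#008000` (engrave); closed run; points: 102.031,101.903 134.277,121.895 100.841,139.825

[2] S748→`#000000` (cut); open run; points: 153.197,123.658 211.684,18.905 63.632,58.762 34.275,78.763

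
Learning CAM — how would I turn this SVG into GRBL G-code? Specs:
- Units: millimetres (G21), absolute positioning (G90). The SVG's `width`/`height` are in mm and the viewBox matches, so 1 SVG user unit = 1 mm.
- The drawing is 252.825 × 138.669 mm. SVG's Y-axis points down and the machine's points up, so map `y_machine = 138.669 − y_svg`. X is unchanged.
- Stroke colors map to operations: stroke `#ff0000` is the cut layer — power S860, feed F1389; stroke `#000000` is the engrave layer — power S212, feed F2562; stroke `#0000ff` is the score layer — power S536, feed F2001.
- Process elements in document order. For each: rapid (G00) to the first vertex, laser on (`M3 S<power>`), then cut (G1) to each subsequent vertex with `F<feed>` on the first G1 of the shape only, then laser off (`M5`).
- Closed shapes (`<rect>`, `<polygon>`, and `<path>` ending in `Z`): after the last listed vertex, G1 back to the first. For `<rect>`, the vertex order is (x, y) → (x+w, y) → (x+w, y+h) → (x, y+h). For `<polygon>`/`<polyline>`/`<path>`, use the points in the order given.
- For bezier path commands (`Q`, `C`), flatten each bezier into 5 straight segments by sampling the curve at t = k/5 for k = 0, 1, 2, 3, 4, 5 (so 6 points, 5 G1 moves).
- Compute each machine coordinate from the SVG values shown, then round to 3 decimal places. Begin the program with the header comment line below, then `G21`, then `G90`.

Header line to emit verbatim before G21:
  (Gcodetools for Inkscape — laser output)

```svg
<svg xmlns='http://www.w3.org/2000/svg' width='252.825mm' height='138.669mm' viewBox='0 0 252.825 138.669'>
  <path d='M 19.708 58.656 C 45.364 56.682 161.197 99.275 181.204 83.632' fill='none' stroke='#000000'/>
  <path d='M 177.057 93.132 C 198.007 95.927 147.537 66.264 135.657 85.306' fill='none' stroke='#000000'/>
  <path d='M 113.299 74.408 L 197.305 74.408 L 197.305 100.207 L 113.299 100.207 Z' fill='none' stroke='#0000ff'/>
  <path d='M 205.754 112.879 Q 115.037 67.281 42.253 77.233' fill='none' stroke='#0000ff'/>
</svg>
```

viewBox `0 0 252.825 138.669` with mm width/height → 1 unit = 1 mm. Flip: y_m = 138.669 − y_svg.

**Shape 1** — `<path>` cubic bezier, stroke `#000000` → engrave (S212, F2562). Control points (SVG): P0=(19.708,58.656), P1=(45.364,56.682), P2=(161.197,99.275), P3=(181.204,83.632); sampled at t=k/5. Machine vertices: (19.708,80.013) → (44.435,76.672) → (81.876,67.569) → (123.103,57.639) → (159.189,51.817) → (181.204,55.037). Open path.

**Shape 2** — `<path>` cubic bezier, stroke `#000000` → engrave (S212, F2562). Control points (SVG): P0=(177.057,93.132), P1=(198.007,95.927), P2=(147.537,66.264), P3=(135.657,85.306); sampled at t=k/5. Machine vertices: (177.057,45.537) → (181.937,47.106) → (174.956,52.568) → (161.396,58.029) → (146.536,59.593) → (135.657,53.363). Open path.

**Shape 3** — `<path>` rectangle, stroke `#0000ff` → score (S536, F2001). Machine vertices: (113.299,64.261) → (197.305,64.261) → (197.305,38.462) → (113.299,38.462) → (113.299,64.261). Closed: final G1 returns to the first vertex.

**Shape 4** — `<path>` quadratic bezier, stroke `#0000ff` → score (S536, F2001). Control points (SVG): P0=(205.754,112.879), P1=(115.037,67.281), P2=(42.253,77.233); sampled at t=k/5. Machine vertices: (205.754,25.790) → (170.185,41.807) → (136.050,53.380) → (103.349,60.510) → (72.084,63.195) → (42.253,61.436). Open path.

(Gcodetools for Inkscape — laser output)
G21
G90
G00 X19.708 Y80.013
M3 S212
G1 X44.435 Y76.672 F2562
G1 X81.876 Y67.569
G1 X123.103 Y57.639
G1 X159.189 Y51.817
G1 X181.204 Y55.037
M5
G00 X177.057 Y45.537
M3 S212
G1 X181.937 Y47.106 F2562
G1 X174.956 Y52.568
G1 X161.396 Y58.029
G1 X146.536 Y59.593
G1 X135.657 Y53.363
M5
G00 X113.299 Y64.261
M3 S536
G1 X197.305 Y64.261 F2001
G1 X197.305 Y38.462
G1 X113.299 Y38.462
G1 X113.299 Y64.261
M5
G00 X205.754 Y25.790
M3 S536
G1 X170.185 Y41.807 F2001
G1 X136.050 Y53.380
G1 X103.349 Y60.510
G1 X72.084 Y63.195
G1 X42.253 Y61.436
M5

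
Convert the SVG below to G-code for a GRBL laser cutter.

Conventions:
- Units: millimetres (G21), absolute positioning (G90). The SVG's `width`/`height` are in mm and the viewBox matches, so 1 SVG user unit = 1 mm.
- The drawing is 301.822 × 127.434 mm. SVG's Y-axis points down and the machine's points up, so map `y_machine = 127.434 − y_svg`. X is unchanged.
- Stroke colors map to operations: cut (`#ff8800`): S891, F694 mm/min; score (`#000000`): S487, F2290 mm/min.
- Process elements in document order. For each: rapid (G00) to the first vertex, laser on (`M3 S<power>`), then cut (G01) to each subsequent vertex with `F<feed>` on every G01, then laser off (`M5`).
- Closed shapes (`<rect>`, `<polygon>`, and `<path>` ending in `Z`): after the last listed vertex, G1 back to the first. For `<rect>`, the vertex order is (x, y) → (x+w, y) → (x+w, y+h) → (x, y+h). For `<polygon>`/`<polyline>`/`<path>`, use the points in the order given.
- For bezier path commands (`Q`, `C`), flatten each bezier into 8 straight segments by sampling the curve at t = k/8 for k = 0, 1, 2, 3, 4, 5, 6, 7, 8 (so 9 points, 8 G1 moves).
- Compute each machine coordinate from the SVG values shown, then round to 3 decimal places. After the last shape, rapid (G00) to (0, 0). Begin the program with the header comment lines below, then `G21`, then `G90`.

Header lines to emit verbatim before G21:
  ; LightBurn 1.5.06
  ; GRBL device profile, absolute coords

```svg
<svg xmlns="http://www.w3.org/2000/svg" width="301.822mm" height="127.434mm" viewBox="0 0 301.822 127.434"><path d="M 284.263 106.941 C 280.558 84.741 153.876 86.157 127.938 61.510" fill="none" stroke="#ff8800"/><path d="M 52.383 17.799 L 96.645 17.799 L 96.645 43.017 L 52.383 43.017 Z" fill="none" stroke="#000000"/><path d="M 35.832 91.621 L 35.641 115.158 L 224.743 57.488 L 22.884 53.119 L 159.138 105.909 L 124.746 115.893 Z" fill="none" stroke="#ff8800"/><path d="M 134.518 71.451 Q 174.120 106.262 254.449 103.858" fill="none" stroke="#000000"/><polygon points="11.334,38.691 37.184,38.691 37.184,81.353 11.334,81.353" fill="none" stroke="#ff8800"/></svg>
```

; LightBurn 1.5.06
; GRBL device profile, absolute coords
G21
G90
G00 X284.263 Y20.493
M3 S891
G01 X277.546 Y27.808 F694
G01 X261.922 Y33.491 F694
G01 X240.012 Y38.125 F694
G01 X214.438 Y42.291 F694
G01 X187.822 Y46.572 F694
G01 X162.785 Y51.549 F694
G01 X141.950 Y57.806 F694
G01 X127.938 Y65.924 F694
M5
G00 X52.383 Y109.635
M3 S487
G01 X96.645 Y109.635 F2290
G01 X96.645 Y84.417 F2290
G01 X52.383 Y84.417 F2290
G01 X52.383 Y109.635 F2290
M5
G00 X35.832 Y35.813
M3 S891
G01 X35.641 Y12.276 F694
G01 X224.743 Y69.946 F694
G01 X22.884 Y74.315 F694
G01 X159.138 Y21.525 F694
G01 X124.746 Y11.541 F694
G01 X35.832 Y35.813 F694
M5
G00 X134.518 Y55.983
M3 S487
G01 X145.055 Y47.862 F2290
G01 X156.864 Y40.903 F2290
G01 X169.947 Y35.108 F2290
G01 X184.302 Y30.476 F2290
G01 X199.929 Y27.006 F2290
G01 X216.830 Y24.700 F2290
G01 X235.003 Y23.556 F2290
G01 X254.449 Y23.576 F2290
M5
G00 X11.334 Y88.743
M3 S891
G01 X37.184 Y88.743 F694
G01 X37.184 Y46.081 F694
G01 X11.334 Y46.081 F694
G01 X11.334 Y88.743 F694
M5
G00 X0.000 Y0.000

viewBox `0 0 301.822 127.434` with mm width/height → 1 unit = 1 mm. Flip: y_m = 127.434 − y_svg.

**Shape 1** — `<path>` cubic bezier, stroke `#ff8800` → cut (S891, F694). Control points (SVG): P0=(284.263,106.941), P1=(280.558,84.741), P2=(153.876,86.157), P3=(127.938,61.510); sampled at t=k/8. Machine vertices: (284.263,20.493) → (277.546,27.808) → (261.922,33.491) → (240.012,38.125) → (214.438,42.291) → (187.822,46.572) → (162.785,51.549) → (141.950,57.806) → (127.938,65.924). Open path.

**Shape 2** — `<path>` rectangle, stroke `#000000` → score (S487, F2290). Machine vertices: (52.383,109.635) → (96.645,109.635) → (96.645,84.417) → (52.383,84.417) → (52.383,109.635). Closed: final G1 returns to the first vertex.

**Shape 3** — `<path>` closed polygon, stroke `#ff8800` → cut (S891, F694). Machine vertices: (35.832,35.813) → (35.641,12.276) → (224.743,69.946) → (22.884,74.315) → (159.138,21.525) → (124.746,11.541) → (35.832,35.813). Closed: final G1 returns to the first vertex.

**Shape 4** — `<path>` quadratic bezier, stroke `#000000` → score (S487, F2290). Control points (SVG): P0=(134.518,71.451), P1=(174.120,106.262), P2=(254.449,103.858); sampled at t=k/8. Machine vertices: (134.518,55.983) → (145.055,47.862) → (156.864,40.903) → (169.947,35.108) → (184.302,30.476) → (199.929,27.006) → (216.830,24.700) → (235.003,23.556) → (254.449,23.576). Open path.

**Shape 5** — `<polygon>` rectangle, stroke `#ff8800` → cut (S891, F694). Machine vertices: (11.334,88.743) → (37.184,88.743) → (37.184,46.081) → (11.334,46.081) → (11.334,88.743). Closed: final G1 returns to the first vertex.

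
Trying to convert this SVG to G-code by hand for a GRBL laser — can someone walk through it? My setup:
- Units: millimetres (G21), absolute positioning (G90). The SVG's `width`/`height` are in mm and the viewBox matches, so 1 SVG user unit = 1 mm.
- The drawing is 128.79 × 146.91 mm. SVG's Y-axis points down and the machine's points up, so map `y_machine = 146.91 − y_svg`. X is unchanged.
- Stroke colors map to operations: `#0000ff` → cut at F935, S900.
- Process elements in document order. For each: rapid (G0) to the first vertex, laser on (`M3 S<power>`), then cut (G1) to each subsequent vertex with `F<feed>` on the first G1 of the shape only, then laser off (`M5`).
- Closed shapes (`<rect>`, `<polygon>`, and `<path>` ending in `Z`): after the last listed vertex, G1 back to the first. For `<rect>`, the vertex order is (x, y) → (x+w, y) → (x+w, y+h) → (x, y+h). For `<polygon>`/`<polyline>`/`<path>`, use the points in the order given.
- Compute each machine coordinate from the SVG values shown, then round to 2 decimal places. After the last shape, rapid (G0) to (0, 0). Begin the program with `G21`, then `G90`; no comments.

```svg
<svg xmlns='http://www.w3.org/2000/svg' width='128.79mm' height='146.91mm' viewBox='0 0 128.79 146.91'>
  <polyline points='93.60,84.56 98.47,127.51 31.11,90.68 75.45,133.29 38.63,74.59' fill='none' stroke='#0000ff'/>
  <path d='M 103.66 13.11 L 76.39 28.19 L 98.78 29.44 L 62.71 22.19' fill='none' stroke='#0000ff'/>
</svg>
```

G21
G90
G0 X93.60 Y62.35
M3 S900
G1 X98.47 Y19.40 F935
G1 X31.11 Y56.23
G1 X75.45 Y13.62
G1 X38.63 Y72.32
M5
G0 X103.66 Y133.80
M3 S900
G1 X76.39 Y118.72 F935
G1 X98.78 Y117.47
G1 X62.71 Y124.72
M5
G0 X0.00 Y0.00

Since the viewBox matches the mm dimensions, user units are millimetres directly. The only transform is the Y-flip y_m = 146.91 − y_svg.

Shape 1 is a open polyline drawn with `<polyline>`. Its stroke #0000ff means cut at S900, F935. After flipping Y the toolpath is (93.60,62.35) → (98.47,19.40) → (31.11,56.23) → (75.45,13.62) → (38.63,72.32).

Shape 2 is a open polyline drawn with `<path>`. Its stroke #0000ff means cut at S900, F935. After flipping Y the toolpath is (103.66,133.80) → (76.39,118.72) → (98.78,117.47) → (62.71,124.72).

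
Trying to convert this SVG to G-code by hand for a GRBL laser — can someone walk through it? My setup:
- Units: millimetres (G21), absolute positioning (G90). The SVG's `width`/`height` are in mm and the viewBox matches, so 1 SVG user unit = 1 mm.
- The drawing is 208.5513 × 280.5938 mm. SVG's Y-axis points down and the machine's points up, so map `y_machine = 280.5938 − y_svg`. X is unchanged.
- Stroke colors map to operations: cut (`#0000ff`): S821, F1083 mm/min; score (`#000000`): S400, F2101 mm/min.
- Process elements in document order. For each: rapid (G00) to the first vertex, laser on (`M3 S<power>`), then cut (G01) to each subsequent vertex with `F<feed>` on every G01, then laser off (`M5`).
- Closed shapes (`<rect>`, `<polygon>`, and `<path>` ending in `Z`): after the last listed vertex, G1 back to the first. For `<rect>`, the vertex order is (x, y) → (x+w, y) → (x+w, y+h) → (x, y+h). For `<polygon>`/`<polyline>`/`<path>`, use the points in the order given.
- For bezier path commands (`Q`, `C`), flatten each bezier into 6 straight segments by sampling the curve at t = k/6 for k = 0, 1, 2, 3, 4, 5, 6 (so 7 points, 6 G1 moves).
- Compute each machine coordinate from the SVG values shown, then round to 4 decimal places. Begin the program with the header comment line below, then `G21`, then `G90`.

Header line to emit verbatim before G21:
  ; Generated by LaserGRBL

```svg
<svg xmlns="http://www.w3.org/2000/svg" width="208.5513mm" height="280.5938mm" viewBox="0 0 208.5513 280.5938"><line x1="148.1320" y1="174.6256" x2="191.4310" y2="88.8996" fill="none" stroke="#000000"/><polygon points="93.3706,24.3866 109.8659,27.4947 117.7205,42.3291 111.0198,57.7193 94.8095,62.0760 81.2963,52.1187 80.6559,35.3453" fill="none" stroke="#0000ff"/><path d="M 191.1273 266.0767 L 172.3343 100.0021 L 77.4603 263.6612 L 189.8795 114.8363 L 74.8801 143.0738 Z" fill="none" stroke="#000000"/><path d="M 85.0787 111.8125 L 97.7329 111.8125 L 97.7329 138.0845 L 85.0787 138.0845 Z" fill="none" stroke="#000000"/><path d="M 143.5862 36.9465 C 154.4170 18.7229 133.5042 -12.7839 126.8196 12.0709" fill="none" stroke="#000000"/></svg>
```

Since the viewBox matches the mm dimensions, user units are millimetres directly. The only transform is the Y-flip y_m = 280.5938 − y_svg.

Shape 1 is a line segment drawn with `<line>`. Its stroke #000000 means score at S400, F2101. After flipping Y the toolpath is (148.1320,105.9682) → (191.4310,191.6942).

Shape 2 is a regular polygon drawn with `<polygon>`. Its stroke #0000ff means cut at S821, F1083. After flipping Y the toolpath is (93.3706,256.2072) → (109.8659,253.0991) → (117.7205,238.2647) → (111.0198,222.8745) → (94.8095,218.5178) → (81.2963,228.4751) → (80.6559,245.2485) → (93.3706,256.2072), returning to the start.

Shape 3 is a closed polygon drawn with `<path>`. Its stroke #000000 means score at S400, F2101. After flipping Y the toolpath is (191.1273,14.5171) → (172.3343,180.5917) → (77.4603,16.9326) → (189.8795,165.7575) → (74.8801,137.5200) → (191.1273,14.5171), returning to the start.

Shape 4 is a rectangle drawn with `<path>`. Its stroke #000000 means score at S400, F2101. After flipping Y the toolpath is (85.0787,168.7813) → (97.7329,168.7813) → (97.7329,142.5093) → (85.0787,142.5093) → (85.0787,168.7813), returning to the start.

Shape 5 is a cubic bezier drawn with `<path>`. Its stroke #000000 means score at S400, F2101. After flipping Y the toolpath is (143.5862,243.6473) → (146.5691,253.5436) → (145.5385,263.7192) → (141.7712,272.2395) → (136.5443,277.1699) → (131.1348,276.5759) → (126.8196,268.5229).

; Generated by LaserGRBL
G21
G90
G00 X148.1320 Y105.9682
M3 S400
G01 X191.4310 Y191.6942 F2101
M5
G00 X93.3706 Y256.2072
M3 S821
G01 X109.8659 Y253.0991 F1083
G01 X117.7205 Y238.2647 F1083
G01 X111.0198 Y222.8745 F1083
G01 X94.8095 Y218.5178 F1083
G01 X81.2963 Y228.4751 F1083
G01 X80.6559 Y245.2485 F1083
G01 X93.3706 Y256.2072 F1083
M5
G00 X191.1273 Y14.5171
M3 S400
G01 X172.3343 Y180.5917 F2101
G01 X77.4603 Y16.9326 F2101
G01 X189.8795 Y165.7575 F2101
G01 X74.8801 Y137.5200 F2101
G01 X191.1273 Y14.5171 F2101
M5
G00 X85.0787 Y168.7813
M3 S400
G01 X97.7329 Y168.7813 F2101
G01 X97.7329 Y142.5093 F2101
G01 X85.0787 Y142.5093 F2101
G01 X85.0787 Y168.7813 F2101
M5
G00 X143.5862 Y243.6473
M3 S400
G01 X146.5691 Y253.5436 F2101
G01 X145.5385 Y263.7192 F2101
G01 X141.7712 Y272.2395 F2101
G01 X136.5443 Y277.1699 F2101
G01 X131.1348 Y276.5759 F2101
G01 X126.8196 Y268.5229 F2101
M5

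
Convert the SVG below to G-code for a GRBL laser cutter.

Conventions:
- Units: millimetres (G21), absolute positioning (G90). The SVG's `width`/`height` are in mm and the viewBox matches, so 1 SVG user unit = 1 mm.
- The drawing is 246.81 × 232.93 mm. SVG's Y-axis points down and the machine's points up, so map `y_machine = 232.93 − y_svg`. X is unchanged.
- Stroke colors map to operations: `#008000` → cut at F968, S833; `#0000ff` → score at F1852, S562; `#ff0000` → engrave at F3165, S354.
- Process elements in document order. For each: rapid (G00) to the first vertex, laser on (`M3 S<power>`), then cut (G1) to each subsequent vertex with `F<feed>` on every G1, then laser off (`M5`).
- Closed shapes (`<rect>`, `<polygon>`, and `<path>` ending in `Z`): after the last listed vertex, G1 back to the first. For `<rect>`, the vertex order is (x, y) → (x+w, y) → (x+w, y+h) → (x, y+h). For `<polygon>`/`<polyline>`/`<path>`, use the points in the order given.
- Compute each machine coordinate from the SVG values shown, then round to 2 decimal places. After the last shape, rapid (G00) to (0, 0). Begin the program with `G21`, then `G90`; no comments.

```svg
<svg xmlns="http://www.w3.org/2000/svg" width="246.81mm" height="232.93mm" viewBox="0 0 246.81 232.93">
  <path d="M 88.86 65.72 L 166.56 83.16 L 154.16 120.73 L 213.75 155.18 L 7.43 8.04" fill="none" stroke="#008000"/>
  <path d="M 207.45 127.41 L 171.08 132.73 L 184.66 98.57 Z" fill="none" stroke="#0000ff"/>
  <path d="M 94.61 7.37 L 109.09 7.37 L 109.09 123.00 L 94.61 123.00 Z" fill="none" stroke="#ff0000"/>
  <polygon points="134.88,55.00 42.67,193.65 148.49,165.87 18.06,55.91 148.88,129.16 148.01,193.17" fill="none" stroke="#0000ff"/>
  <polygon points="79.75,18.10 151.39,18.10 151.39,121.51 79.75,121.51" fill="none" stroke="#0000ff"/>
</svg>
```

G21
G90
G00 X88.86 Y167.21
M3 S833
G1 X166.56 Y149.77 F968
G1 X154.16 Y112.20 F968
G1 X213.75 Y77.75 F968
G1 X7.43 Y224.89 F968
M5
G00 X207.45 Y105.52
M3 S562
G1 X171.08 Y100.20 F1852
G1 X184.66 Y134.36 F1852
G1 X207.45 Y105.52 F1852
M5
G00 X94.61 Y225.56
M3 S354
G1 X109.09 Y225.56 F3165
G1 X109.09 Y109.93 F3165
G1 X94.61 Y109.93 F3165
G1 X94.61 Y225.56 F3165
M5
G00 X134.88 Y177.93
M3 S562
G1 X42.67 Y39.28 F1852
G1 X148.49 Y67.06 F1852
G1 X18.06 Y177.02 F1852
G1 X148.88 Y103.77 F1852
G1 X148.01 Y39.76 F1852
G1 X134.88 Y177.93 F1852
M5
G00 X79.75 Y214.83
M3 S562
G1 X151.39 Y214.83 F1852
G1 X151.39 Y111.42 F1852
G1 X79.75 Y111.42 F1852
G1 X79.75 Y214.83 F1852
M5
G00 X0.00 Y0.00

Since the viewBox matches the mm dimensions, user units are millimetres directly. The only transform is the Y-flip y_m = 232.93 − y_svg.

Shape 1 is a open polyline drawn with `<path>`. Its stroke #008000 means cut at S833, F968. After flipping Y the toolpath is (88.86,167.21) → (166.56,149.77) → (154.16,112.20) → (213.75,77.75) → (7.43,224.89).

Shape 2 is a regular polygon drawn with `<path>`. Its stroke #0000ff means score at S562, F1852. After flipping Y the toolpath is (207.45,105.52) → (171.08,100.20) → (184.66,134.36) → (207.45,105.52), returning to the start.

Shape 3 is a rectangle drawn with `<path>`. Its stroke #ff0000 means engrave at S354, F3165. After flipping Y the toolpath is (94.61,225.56) → (109.09,225.56) → (109.09,109.93) → (94.61,109.93) → (94.61,225.56), returning to the start.

Shape 4 is a closed polygon drawn with `<polygon>`. Its stroke #0000ff means score at S562, F1852. After flipping Y the toolpath is (134.88,177.93) → (42.67,39.28) → (148.49,67.06) → (18.06,177.02) → (148.88,103.77) → (148.01,39.76) → (134.88,177.93), returning to the start.

Shape 5 is a rectangle drawn with `<polygon>`. Its stroke #0000ff means score at S562, F1852. After flipping Y the toolpath is (79.75,214.83) → (151.39,214.83) → (151.39,111.42) → (79.75,111.42) → (79.75,214.83), returning to the start.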